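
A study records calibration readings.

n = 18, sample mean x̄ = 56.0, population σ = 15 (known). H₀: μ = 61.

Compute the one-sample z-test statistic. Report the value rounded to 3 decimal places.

test statistic = -1.414

SE = σ/√n = 15/√18 = 3.5355
z = (x̄−μ₀)/SE = (56.0−61)/3.5355 = -1.4142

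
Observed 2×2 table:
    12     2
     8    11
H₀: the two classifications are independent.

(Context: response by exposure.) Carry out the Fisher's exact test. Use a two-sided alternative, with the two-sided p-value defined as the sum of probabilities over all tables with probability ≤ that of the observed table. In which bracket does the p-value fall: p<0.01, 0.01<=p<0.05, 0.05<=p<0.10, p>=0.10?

Margins: r₁=14, r₂=19, c₁=20, c₂=13, n=33
p_obs = C(14,12)·C(19,8)/C(33,20); sum pmf over tables with pmf ≤ p_obs
p-value (two-sided) = 0.01508
→ bracket: 0.01<=p<0.05

p-value bracket: 0.01<=p<0.05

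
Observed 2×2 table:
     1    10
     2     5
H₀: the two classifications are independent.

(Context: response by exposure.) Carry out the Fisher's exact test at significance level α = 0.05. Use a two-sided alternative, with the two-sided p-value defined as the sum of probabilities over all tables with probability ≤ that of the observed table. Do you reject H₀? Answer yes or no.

Margins: r₁=11, r₂=7, c₁=3, c₂=15, n=18
p_obs = C(11,1)·C(7,2)/C(18,3); sum pmf over tables with pmf ≤ p_obs
p-value (two-sided) = 0.52819
At α=0.05: p ≥ α → fail to reject H₀

reject H₀: no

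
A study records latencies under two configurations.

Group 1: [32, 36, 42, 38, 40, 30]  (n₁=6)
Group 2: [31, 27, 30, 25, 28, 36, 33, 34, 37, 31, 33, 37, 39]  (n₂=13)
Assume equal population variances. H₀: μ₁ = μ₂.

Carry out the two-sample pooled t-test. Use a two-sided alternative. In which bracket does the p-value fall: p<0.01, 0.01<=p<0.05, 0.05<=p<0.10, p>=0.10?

p-value bracket: 0.05<=p<0.10

x̄₁=36.333, s₁=4.633, n₁=6
x̄₂=32.385, s₂=4.234, n₂=13
s_p² = [5·4.633² + 12·4.234²]/17 = 18.9653
SE = √(s_p²·(1/6+1/13)) = 2.1494
t = (36.333−32.385)/2.1494 = 1.8372
df = 17
p-value (two-sided) = 0.08373
→ bracket: 0.05<=p<0.10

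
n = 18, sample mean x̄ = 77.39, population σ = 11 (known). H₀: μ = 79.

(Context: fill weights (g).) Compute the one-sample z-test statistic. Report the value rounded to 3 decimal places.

SE = σ/√n = 11/√18 = 2.5927
z = (x̄−μ₀)/SE = (77.39−79)/2.5927 = -0.6210

test statistic = -0.621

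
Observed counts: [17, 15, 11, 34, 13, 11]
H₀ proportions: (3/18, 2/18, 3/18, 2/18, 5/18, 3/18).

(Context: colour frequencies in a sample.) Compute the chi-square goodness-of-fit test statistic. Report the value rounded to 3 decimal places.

test statistic = 59.628

n = 101; E_i = n·p_i = [16.83, 11.22, 16.83, 11.22, 28.06, 16.83]
χ² = (17−16.83)²/16.83 + (15−11.22)²/11.22 + (11−16.83)²/16.83 + (34−11.22)²/11.22 + (13−28.06)²/28.06 + (11−16.83)²/16.83 = 59.6277
df = 5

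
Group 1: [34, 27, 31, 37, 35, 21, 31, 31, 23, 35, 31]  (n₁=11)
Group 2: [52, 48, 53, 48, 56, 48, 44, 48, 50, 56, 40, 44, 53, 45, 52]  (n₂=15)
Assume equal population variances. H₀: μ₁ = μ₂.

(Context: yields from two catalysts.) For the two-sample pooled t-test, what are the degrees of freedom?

df = n₁ + n₂ − 2 = 11 + 15 − 2 = 24

degrees of freedom = 24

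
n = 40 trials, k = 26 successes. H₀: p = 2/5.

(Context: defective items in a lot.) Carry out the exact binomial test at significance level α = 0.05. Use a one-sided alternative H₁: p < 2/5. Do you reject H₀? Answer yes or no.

reject H₀: no

Exact binomial: n=40, k=26, p₀=2/5=0.4000
P(X≤26) from Σ C(n,i)·p₀^i·(1−p₀)^(n−i)
p-value (one-sided, H₁ less) = 0.99960
At α=0.05: p ≥ α → fail to reject H₀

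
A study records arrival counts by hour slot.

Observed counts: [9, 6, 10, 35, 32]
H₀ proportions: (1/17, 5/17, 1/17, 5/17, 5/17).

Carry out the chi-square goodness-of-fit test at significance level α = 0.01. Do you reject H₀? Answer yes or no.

reject H₀: yes

n = 92; E_i = n·p_i = [5.41, 27.06, 5.41, 27.06, 27.06]
χ² = (9−5.41)²/5.41 + (6−27.06)²/27.06 + (10−5.41)²/5.41 + (35−27.06)²/27.06 + (32−27.06)²/27.06 = 25.8913
df = 4
p-value (upper-tail) = 0.00003
At α=0.01: p < α → reject H₀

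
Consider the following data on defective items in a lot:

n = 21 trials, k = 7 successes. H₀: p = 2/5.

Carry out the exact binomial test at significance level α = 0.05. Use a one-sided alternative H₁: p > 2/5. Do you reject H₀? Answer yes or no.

reject H₀: no

Exact binomial: n=21, k=7, p₀=2/5=0.4000
P(X≥7) from Σ C(n,i)·p₀^i·(1−p₀)^(n−i)
p-value (one-sided, H₁ greater) = 0.79975
At α=0.05: p ≥ α → fail to reject H₀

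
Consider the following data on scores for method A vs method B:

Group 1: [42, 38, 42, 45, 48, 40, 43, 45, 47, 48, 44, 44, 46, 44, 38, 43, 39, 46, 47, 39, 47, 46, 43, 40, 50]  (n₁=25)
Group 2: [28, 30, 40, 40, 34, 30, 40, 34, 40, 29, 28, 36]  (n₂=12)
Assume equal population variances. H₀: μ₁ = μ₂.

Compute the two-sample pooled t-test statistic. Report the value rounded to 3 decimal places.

test statistic = 6.954

x̄₁=43.760, s₁=3.370, n₁=25
x̄₂=34.083, s₂=5.017, n₂=12
s_p² = [24·3.370² + 11·5.017²]/35 = 15.6993
SE = √(s_p²·(1/25+1/12)) = 1.3915
t = (43.760−34.083)/1.3915 = 6.9542
df = 35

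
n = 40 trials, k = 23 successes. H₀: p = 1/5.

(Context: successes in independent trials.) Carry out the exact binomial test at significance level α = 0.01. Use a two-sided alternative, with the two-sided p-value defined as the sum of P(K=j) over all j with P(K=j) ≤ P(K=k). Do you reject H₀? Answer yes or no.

Exact binomial: n=40, k=23, p₀=1/5=0.2000
P(X=j) = C(n,j)·p₀^j·(1−p₀)^(n−j); p = Σ P(X=j) over j with P(X=j) ≤ P(X=23)
p-value (two-sided) = 0.00000
At α=0.01: p < α → reject H₀

reject H₀: yes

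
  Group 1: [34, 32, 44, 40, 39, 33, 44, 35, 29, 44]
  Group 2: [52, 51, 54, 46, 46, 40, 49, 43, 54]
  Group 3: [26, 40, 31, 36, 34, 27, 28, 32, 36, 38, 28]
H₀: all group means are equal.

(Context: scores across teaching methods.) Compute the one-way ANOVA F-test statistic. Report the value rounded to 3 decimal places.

test statistic = 24.978

Group means [37.40, 48.33, 32.36], grand mean 38.833
SSB = Σnᵢ(x̄ᵢ−x̄)² = 1293.221; SSW = ΣΣ(x−x̄ᵢ)² = 698.945
MSB = 1293.221/2 = 646.6106; MSW = 698.945/27 = 25.8869
F = MSB/MSW = 24.9783
df = (2, 27)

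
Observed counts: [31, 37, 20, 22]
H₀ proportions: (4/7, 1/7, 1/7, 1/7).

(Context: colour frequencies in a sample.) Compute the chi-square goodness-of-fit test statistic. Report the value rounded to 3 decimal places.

n = 110; E_i = n·p_i = [62.86, 15.71, 15.71, 15.71]
χ² = (31−62.86)²/62.86 + (37−15.71)²/15.71 + (20−15.71)²/15.71 + (22−15.71)²/15.71 = 48.6614
df = 3

test statistic = 48.661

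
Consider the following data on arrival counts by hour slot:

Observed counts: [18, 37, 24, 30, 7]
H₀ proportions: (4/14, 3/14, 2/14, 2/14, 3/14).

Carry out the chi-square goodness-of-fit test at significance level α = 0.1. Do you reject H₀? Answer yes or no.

reject H₀: yes

n = 116; E_i = n·p_i = [33.14, 24.86, 16.57, 16.57, 24.86]
χ² = (18−33.14)²/33.14 + (37−24.86)²/24.86 + (24−16.57)²/16.57 + (30−16.57)²/16.57 + (7−24.86)²/24.86 = 39.8908
df = 4
p-value (upper-tail) = 0.00000
At α=0.1: p < α → reject H₀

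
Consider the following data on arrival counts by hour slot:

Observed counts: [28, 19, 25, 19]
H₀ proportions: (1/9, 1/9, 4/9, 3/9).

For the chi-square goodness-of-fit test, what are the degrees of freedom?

degrees of freedom = 3

df = k − 1 = 4 − 1 = 3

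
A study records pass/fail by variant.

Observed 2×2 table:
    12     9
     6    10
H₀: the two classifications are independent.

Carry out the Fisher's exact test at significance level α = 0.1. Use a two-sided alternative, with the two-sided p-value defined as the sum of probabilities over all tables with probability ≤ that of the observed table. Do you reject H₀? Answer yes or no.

reject H₀: no

Margins: r₁=21, r₂=16, c₁=18, c₂=19, n=37
p_obs = C(21,12)·C(16,6)/C(37,18); sum pmf over tables with pmf ≤ p_obs
p-value (two-sided) = 0.32454
At α=0.1: p ≥ α → fail to reject H₀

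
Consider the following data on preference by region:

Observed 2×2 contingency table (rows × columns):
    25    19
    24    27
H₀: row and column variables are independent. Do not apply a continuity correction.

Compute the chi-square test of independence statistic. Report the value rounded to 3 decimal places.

Row totals [44, 51], col totals [49, 46], n=95
χ² = (25−22.69)²/22.69 + (19−21.31)²/21.31 + (24−26.31)²/26.31 + (27−24.69)²/24.69 = 0.9008
df = 1

test statistic = 0.901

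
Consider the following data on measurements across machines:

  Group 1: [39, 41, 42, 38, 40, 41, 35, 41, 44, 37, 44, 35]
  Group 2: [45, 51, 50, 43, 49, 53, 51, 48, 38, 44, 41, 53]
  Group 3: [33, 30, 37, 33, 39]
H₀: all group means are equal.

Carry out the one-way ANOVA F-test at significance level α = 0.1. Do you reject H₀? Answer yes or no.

Group means [39.75, 47.17, 34.40], grand mean 41.897
SSB = Σnᵢ(x̄ᵢ−x̄)² = 669.573; SSW = ΣΣ(x−x̄ᵢ)² = 417.117
MSB = 669.573/2 = 334.7865; MSW = 417.117/26 = 16.0429
F = MSB/MSW = 20.8681
df = (2, 26)
p-value (upper-tail) = 0.00000
At α=0.1: p < α → reject H₀

reject H₀: yes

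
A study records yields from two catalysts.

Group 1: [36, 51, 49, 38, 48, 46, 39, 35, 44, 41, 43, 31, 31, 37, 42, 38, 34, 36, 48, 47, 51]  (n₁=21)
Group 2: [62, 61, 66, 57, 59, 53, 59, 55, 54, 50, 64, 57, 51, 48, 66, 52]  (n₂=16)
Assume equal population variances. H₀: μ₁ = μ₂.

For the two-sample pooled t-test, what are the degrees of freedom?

df = n₁ + n₂ − 2 = 21 + 16 − 2 = 35

degrees of freedom = 35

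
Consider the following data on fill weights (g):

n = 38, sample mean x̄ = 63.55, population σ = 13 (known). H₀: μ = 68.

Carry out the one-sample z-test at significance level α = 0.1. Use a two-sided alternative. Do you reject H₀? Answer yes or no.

reject H₀: yes

SE = σ/√n = 13/√38 = 2.1089
z = (x̄−μ₀)/SE = (63.55−68)/2.1089 = -2.1101
p-value (two-sided) = 0.03485
At α=0.1: p < α → reject H₀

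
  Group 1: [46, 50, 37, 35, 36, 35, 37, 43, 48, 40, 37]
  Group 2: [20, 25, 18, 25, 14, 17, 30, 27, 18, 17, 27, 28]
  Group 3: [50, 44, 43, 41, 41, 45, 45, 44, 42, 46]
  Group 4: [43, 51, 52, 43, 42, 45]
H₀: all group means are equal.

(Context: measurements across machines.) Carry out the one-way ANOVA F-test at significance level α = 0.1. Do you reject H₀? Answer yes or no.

reject H₀: yes

Group means [40.36, 22.17, 44.10, 46.00], grand mean 36.590
SSB = Σnᵢ(x̄ᵢ−x̄)² = 3748.324; SSW = ΣΣ(x−x̄ᵢ)² = 779.112
MSB = 3748.324/3 = 1249.4413; MSW = 779.112/35 = 22.2603
F = MSB/MSW = 56.1286
df = (3, 35)
p-value (upper-tail) = 0.00000
At α=0.1: p < α → reject H₀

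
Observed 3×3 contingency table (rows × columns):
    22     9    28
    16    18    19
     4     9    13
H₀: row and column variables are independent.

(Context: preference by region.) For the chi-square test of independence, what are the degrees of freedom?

degrees of freedom = 4

df = (r−1)(c−1) = (3−1)·(3−1) = 4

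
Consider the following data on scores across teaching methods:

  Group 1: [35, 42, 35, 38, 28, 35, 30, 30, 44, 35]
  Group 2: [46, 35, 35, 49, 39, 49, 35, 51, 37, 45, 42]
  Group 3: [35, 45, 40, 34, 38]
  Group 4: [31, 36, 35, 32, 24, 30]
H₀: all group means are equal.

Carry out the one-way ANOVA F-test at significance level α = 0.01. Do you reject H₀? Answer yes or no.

Group means [35.20, 42.09, 38.40, 31.33], grand mean 37.344
SSB = Σnᵢ(x̄ᵢ−x̄)² = 516.176; SSW = ΣΣ(x−x̄ᵢ)² = 791.042
MSB = 516.176/3 = 172.0588; MSW = 791.042/28 = 28.2515
F = MSB/MSW = 6.0902
df = (3, 28)
p-value (upper-tail) = 0.00252
At α=0.01: p < α → reject H₀

reject H₀: yes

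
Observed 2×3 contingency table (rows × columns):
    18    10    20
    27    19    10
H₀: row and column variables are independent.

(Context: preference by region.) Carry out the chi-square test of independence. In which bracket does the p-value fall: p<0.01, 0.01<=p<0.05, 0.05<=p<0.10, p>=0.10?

p-value bracket: 0.01<=p<0.05

Row totals [48, 56], col totals [45, 29, 30], n=104
χ² = (18−20.77)²/20.77 + (10−13.38)²/13.38 + (20−13.85)²/13.85 + (27−24.23)²/24.23 + (19−15.62)²/15.62 + (10−16.15)²/16.15 = 7.3546
df = 2
p-value (upper-tail) = 0.02529
→ bracket: 0.01<=p<0.05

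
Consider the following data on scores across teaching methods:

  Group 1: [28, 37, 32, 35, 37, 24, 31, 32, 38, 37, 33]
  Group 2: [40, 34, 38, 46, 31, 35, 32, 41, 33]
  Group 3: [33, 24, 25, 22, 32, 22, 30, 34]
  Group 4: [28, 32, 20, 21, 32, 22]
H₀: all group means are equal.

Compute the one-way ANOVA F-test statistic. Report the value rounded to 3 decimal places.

test statistic = 8.015

Group means [33.09, 36.67, 27.75, 25.83], grand mean 31.500
SSB = Σnᵢ(x̄ᵢ−x̄)² = 573.258; SSW = ΣΣ(x−x̄ᵢ)² = 715.242
MSB = 573.258/3 = 191.0859; MSW = 715.242/30 = 23.8414
F = MSB/MSW = 8.0149
df = (3, 30)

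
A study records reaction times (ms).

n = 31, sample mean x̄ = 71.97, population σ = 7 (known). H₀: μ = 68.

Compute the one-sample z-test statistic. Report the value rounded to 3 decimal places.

SE = σ/√n = 7/√31 = 1.2572
z = (x̄−μ₀)/SE = (71.97−68)/1.2572 = 3.1577

test statistic = 3.158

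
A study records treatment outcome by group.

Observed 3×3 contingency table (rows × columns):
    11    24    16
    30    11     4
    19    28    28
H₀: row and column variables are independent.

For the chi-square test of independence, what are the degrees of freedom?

df = (r−1)(c−1) = (3−1)·(3−1) = 4

degrees of freedom = 4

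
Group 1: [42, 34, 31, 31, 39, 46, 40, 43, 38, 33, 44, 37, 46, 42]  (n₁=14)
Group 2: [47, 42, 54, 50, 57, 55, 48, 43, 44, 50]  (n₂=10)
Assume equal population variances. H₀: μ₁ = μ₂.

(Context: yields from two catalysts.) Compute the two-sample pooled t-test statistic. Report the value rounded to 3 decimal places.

test statistic = -4.648

x̄₁=39.000, s₁=5.204, n₁=14
x̄₂=49.000, s₂=5.185, n₂=10
s_p² = [13·5.204² + 9·5.185²]/22 = 27.0000
SE = √(s_p²·(1/14+1/10)) = 2.1514
t = (39.000−49.000)/2.1514 = -4.6481
df = 22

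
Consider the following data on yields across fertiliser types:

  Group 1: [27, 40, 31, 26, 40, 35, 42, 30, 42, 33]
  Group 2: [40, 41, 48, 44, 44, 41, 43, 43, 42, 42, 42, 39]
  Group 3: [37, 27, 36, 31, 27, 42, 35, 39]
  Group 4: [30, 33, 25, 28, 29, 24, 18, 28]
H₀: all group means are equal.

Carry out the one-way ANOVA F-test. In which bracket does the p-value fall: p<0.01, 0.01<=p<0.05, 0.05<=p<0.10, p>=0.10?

Group means [34.60, 42.42, 34.25, 26.88], grand mean 35.368
SSB = Σnᵢ(x̄ᵢ−x̄)² = 1189.150; SSW = ΣΣ(x−x̄ᵢ)² = 749.692
MSB = 1189.150/3 = 396.3835; MSW = 749.692/34 = 22.0498
F = MSB/MSW = 17.9768
df = (3, 34)
p-value (upper-tail) = 0.00000
→ bracket: p<0.01

p-value bracket: p<0.01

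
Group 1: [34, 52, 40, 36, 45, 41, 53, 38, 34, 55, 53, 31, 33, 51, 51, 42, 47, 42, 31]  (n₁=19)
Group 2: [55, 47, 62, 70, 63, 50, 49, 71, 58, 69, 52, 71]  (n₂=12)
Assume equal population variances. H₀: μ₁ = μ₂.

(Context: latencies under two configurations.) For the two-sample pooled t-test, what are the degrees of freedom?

df = n₁ + n₂ − 2 = 19 + 12 − 2 = 29

degrees of freedom = 29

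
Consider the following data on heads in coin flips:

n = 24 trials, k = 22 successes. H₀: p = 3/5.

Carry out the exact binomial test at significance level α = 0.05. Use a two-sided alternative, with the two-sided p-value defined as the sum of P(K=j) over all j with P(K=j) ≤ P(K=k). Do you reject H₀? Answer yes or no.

reject H₀: yes

Exact binomial: n=24, k=22, p₀=3/5=0.6000
P(X=j) = C(n,j)·p₀^j·(1−p₀)^(n−j); p = Σ P(X=j) over j with P(X=j) ≤ P(X=22)
p-value (two-sided) = 0.00120
At α=0.05: p < α → reject H₀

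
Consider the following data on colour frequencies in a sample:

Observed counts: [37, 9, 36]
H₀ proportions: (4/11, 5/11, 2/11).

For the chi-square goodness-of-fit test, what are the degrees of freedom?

degrees of freedom = 2

df = k − 1 = 3 − 1 = 2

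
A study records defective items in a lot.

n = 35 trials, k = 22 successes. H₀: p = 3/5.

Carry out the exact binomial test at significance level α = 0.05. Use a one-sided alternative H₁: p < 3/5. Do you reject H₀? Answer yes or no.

reject H₀: no

Exact binomial: n=35, k=22, p₀=3/5=0.6000
P(X≤22) from Σ C(n,i)·p₀^i·(1−p₀)^(n−i)
p-value (one-sided, H₁ less) = 0.69427
At α=0.05: p ≥ α → fail to reject H₀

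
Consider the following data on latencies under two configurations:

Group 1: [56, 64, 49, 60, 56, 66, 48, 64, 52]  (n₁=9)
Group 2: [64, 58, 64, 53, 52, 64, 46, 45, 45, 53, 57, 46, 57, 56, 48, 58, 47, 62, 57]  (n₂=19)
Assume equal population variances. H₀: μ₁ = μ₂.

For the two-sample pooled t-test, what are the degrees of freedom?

df = n₁ + n₂ − 2 = 9 + 19 − 2 = 26

degrees of freedom = 26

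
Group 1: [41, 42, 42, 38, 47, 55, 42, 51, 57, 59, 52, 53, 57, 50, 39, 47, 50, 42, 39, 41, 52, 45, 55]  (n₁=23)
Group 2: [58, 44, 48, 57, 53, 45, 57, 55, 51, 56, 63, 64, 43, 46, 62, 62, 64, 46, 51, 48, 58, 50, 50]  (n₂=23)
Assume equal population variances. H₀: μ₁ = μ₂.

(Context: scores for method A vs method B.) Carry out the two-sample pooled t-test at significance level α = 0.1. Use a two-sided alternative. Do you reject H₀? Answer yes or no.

reject H₀: yes

x̄₁=47.652, s₁=6.631, n₁=23
x̄₂=53.522, s₂=6.781, n₂=23
s_p² = [22·6.631² + 22·6.781²]/44 = 44.9763
SE = √(s_p²·(1/23+1/23)) = 1.9776
t = (47.652−53.522)/1.9776 = -2.9680
df = 44
p-value (two-sided) = 0.00483
At α=0.1: p < α → reject H₀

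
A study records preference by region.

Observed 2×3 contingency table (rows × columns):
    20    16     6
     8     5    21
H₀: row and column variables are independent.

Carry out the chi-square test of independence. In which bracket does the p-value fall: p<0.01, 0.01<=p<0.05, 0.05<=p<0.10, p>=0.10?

Row totals [42, 34], col totals [28, 21, 27], n=76
χ² = (20−15.47)²/15.47 + (16−11.61)²/11.61 + (6−14.92)²/14.92 + (8−12.53)²/12.53 + (5−9.39)²/9.39 + (21−12.08)²/12.08 = 18.6021
df = 2
p-value (upper-tail) = 0.00009
→ bracket: p<0.01

p-value bracket: p<0.01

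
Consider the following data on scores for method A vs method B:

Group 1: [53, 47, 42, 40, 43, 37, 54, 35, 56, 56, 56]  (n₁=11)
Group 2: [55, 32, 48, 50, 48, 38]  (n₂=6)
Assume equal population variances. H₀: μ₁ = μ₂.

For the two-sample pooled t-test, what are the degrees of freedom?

df = n₁ + n₂ − 2 = 11 + 6 − 2 = 15

degrees of freedom = 15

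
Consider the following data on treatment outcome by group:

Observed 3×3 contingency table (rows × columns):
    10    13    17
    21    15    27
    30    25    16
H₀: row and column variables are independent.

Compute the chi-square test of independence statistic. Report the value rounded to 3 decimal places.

Row totals [40, 63, 71], col totals [61, 53, 60], n=174
χ² = (10−14.02)²/14.02 + (13−12.18)²/12.18 + (17−13.79)²/13.79 + (21−22.09)²/22.09 + (15−19.19)²/19.19 + (27−21.72)²/21.72 + (30−24.89)²/24.89 + (25−21.63)²/21.63 + (16−24.48)²/24.48 = 8.7179
df = 4

test statistic = 8.718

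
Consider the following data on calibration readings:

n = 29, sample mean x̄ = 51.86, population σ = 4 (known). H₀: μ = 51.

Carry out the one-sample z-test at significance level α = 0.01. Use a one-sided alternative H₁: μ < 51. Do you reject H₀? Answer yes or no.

reject H₀: no

SE = σ/√n = 4/√29 = 0.7428
z = (x̄−μ₀)/SE = (51.86−51)/0.7428 = 1.1578
p-value (one-sided, H₁ less) = 0.87653
At α=0.01: p ≥ α → fail to reject H₀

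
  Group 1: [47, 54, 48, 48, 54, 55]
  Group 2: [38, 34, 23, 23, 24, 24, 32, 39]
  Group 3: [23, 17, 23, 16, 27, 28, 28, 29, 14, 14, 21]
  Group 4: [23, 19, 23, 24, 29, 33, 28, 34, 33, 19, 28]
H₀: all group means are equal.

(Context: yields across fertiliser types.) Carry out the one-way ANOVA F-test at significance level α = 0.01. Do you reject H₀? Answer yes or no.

Group means [51.00, 29.62, 21.82, 26.64], grand mean 29.889
SSB = Σnᵢ(x̄ᵢ−x̄)² = 3507.499; SSW = ΣΣ(x−x̄ᵢ)² = 1034.057
MSB = 3507.499/3 = 1169.1662; MSW = 1034.057/32 = 32.3143
F = MSB/MSW = 36.1811
df = (3, 32)
p-value (upper-tail) = 0.00000
At α=0.01: p < α → reject H₀

reject H₀: yes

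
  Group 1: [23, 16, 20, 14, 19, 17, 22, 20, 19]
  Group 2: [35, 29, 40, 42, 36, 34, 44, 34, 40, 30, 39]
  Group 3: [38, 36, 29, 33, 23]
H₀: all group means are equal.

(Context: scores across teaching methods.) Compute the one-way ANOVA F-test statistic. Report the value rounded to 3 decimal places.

test statistic = 40.131

Group means [18.89, 36.64, 31.80], grand mean 29.280
SSB = Σnᵢ(x̄ᵢ−x̄)² = 1598.806; SSW = ΣΣ(x−x̄ᵢ)² = 438.234
MSB = 1598.806/2 = 799.4028; MSW = 438.234/22 = 19.9197
F = MSB/MSW = 40.1312
df = (2, 22)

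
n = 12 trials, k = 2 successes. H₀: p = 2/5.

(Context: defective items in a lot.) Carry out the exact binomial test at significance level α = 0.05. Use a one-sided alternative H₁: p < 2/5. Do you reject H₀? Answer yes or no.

Exact binomial: n=12, k=2, p₀=2/5=0.4000
P(X≤2) from Σ C(n,i)·p₀^i·(1−p₀)^(n−i)
p-value (one-sided, H₁ less) = 0.08344
At α=0.05: p ≥ α → fail to reject H₀

reject H₀: no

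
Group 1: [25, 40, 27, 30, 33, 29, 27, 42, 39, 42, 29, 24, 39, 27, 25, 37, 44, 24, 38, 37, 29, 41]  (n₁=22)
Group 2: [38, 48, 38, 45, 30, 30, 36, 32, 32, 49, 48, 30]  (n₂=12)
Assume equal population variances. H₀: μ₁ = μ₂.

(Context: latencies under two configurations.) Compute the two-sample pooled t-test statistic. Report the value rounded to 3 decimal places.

x̄₁=33.091, s₁=6.831, n₁=22
x̄₂=38.000, s₂=7.616, n₂=12
s_p² = [21·6.831² + 11·7.616²]/32 = 50.5568
SE = √(s_p²·(1/22+1/12)) = 2.5517
t = (33.091−38.000)/2.5517 = -1.9239
df = 32

test statistic = -1.924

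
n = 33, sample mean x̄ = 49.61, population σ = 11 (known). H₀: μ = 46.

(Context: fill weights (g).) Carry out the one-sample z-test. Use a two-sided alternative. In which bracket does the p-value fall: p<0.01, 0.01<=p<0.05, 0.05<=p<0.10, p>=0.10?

SE = σ/√n = 11/√33 = 1.9149
z = (x̄−μ₀)/SE = (49.61−46)/1.9149 = 1.8853
p-value (two-sided) = 0.05939
→ bracket: 0.05<=p<0.10

p-value bracket: 0.05<=p<0.10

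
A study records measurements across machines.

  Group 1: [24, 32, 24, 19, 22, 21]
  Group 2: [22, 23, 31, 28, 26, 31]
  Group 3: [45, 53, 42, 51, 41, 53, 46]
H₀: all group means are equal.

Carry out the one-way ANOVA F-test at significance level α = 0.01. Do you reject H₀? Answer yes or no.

Group means [23.67, 26.83, 47.29], grand mean 33.368
SSB = Σnᵢ(x̄ᵢ−x̄)² = 2176.826; SSW = ΣΣ(x−x̄ᵢ)² = 329.595
MSB = 2176.826/2 = 1088.4129; MSW = 329.595/16 = 20.5997
F = MSB/MSW = 52.8363
df = (2, 16)
p-value (upper-tail) = 0.00000
At α=0.01: p < α → reject H₀

reject H₀: yes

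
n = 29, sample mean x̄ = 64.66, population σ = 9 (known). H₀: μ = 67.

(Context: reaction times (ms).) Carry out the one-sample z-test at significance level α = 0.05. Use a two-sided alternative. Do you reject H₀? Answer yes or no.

reject H₀: no

SE = σ/√n = 9/√29 = 1.6713
z = (x̄−μ₀)/SE = (64.66−67)/1.6713 = -1.4001
p-value (two-sided) = 0.16147
At α=0.05: p ≥ α → fail to reject H₀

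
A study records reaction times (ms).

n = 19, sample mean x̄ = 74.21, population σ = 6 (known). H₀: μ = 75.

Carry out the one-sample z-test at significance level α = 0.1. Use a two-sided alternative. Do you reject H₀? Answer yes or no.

reject H₀: no

SE = σ/√n = 6/√19 = 1.3765
z = (x̄−μ₀)/SE = (74.21−75)/1.3765 = -0.5739
p-value (two-sided) = 0.56602
At α=0.1: p ≥ α → fail to reject H₀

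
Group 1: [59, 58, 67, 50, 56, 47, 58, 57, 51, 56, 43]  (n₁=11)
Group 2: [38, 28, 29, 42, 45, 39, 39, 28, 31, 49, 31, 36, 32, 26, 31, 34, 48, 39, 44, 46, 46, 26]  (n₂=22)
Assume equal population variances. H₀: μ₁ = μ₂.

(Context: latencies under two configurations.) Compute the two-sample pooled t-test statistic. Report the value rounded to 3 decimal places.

x̄₁=54.727, s₁=6.574, n₁=11
x̄₂=36.682, s₂=7.518, n₂=22
s_p² = [10·6.574² + 21·7.518²]/31 = 52.2243
SE = √(s_p²·(1/11+1/22)) = 2.6686
t = (54.727−36.682)/2.6686 = 6.7621
df = 31

test statistic = 6.762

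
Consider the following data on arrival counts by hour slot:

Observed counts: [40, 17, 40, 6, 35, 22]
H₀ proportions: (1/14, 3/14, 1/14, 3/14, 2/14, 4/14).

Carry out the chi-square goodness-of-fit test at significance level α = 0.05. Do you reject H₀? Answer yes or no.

n = 160; E_i = n·p_i = [11.43, 34.29, 11.43, 34.29, 22.86, 45.71]
χ² = (40−11.43)²/11.43 + (17−34.29)²/34.29 + (40−11.43)²/11.43 + (6−34.29)²/34.29 + (35−22.86)²/22.86 + (22−45.71)²/45.71 = 193.6604
df = 5
p-value (upper-tail) = 0.00000
At α=0.05: p < α → reject H₀

reject H₀: yes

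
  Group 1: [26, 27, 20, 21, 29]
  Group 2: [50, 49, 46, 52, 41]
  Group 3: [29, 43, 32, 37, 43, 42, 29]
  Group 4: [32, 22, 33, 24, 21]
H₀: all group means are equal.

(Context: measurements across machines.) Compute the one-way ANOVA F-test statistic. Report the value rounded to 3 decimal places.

Group means [24.60, 47.60, 36.43, 26.40], grand mean 34.000
SSB = Σnᵢ(x̄ᵢ−x̄)² = 1696.686; SSW = ΣΣ(x−x̄ᵢ)² = 511.314
MSB = 1696.686/3 = 565.5619; MSW = 511.314/18 = 28.4063
F = MSB/MSW = 19.9097
df = (3, 18)

test statistic = 19.910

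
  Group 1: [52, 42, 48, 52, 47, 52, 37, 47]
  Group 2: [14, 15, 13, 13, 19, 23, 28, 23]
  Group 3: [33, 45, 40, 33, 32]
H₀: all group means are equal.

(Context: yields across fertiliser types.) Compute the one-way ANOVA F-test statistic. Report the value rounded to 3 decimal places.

test statistic = 54.126

Group means [47.12, 18.50, 36.60], grand mean 33.714
SSB = Σnᵢ(x̄ᵢ−x̄)² = 3332.211; SSW = ΣΣ(x−x̄ᵢ)² = 554.075
MSB = 3332.211/2 = 1666.1054; MSW = 554.075/18 = 30.7819
F = MSB/MSW = 54.1261
df = (2, 18)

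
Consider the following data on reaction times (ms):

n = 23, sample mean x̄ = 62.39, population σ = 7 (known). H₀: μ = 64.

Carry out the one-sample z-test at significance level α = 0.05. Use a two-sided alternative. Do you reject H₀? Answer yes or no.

SE = σ/√n = 7/√23 = 1.4596
z = (x̄−μ₀)/SE = (62.39−64)/1.4596 = -1.1030
p-value (two-sided) = 0.27001
At α=0.05: p ≥ α → fail to reject H₀

reject H₀: no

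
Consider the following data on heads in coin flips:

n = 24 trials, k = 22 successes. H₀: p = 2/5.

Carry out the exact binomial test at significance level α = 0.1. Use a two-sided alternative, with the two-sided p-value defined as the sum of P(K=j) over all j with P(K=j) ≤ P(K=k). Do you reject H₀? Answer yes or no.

Exact binomial: n=24, k=22, p₀=2/5=0.4000
P(X=j) = C(n,j)·p₀^j·(1−p₀)^(n−j); p = Σ P(X=j) over j with P(X=j) ≤ P(X=22)
p-value (two-sided) = 0.00000
At α=0.1: p < α → reject H₀

reject H₀: yes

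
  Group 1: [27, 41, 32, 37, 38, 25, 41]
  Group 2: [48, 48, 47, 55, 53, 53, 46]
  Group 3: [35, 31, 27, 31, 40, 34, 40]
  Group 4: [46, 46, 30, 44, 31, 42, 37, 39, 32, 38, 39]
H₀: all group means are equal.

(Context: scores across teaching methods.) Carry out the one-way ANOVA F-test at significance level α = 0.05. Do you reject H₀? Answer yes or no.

reject H₀: yes

Group means [34.43, 50.00, 34.00, 38.55], grand mean 39.156
SSB = Σnᵢ(x̄ᵢ−x̄)² = 1169.777; SSW = ΣΣ(x−x̄ᵢ)² = 800.442
MSB = 1169.777/3 = 389.9257; MSW = 800.442/28 = 28.5872
F = MSB/MSW = 13.6399
df = (3, 28)
p-value (upper-tail) = 0.00001
At α=0.05: p < α → reject H₀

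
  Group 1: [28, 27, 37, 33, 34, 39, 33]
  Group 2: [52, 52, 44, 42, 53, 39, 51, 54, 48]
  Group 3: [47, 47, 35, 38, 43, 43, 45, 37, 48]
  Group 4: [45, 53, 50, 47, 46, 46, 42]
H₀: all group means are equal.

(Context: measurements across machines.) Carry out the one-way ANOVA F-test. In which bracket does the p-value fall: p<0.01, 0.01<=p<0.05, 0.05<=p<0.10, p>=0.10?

p-value bracket: p<0.01

Group means [33.00, 48.33, 42.56, 47.00], grand mean 43.062
SSB = Σnᵢ(x̄ᵢ−x̄)² = 1069.653; SSW = ΣΣ(x−x̄ᵢ)² = 608.222
MSB = 1069.653/3 = 356.5509; MSW = 608.222/28 = 21.7222
F = MSB/MSW = 16.4141
df = (3, 28)
p-value (upper-tail) = 0.00000
→ bracket: p<0.01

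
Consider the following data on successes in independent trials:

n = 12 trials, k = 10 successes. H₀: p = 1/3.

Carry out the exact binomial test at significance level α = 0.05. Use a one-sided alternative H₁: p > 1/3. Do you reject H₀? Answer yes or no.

reject H₀: yes

Exact binomial: n=12, k=10, p₀=1/3=0.3333
P(X≥10) from Σ C(n,i)·p₀^i·(1−p₀)^(n−i)
p-value (one-sided, H₁ greater) = 0.00054
At α=0.05: p < α → reject H₀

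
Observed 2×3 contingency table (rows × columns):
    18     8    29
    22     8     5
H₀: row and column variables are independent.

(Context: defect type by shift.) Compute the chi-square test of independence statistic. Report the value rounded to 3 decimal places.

Row totals [55, 35], col totals [40, 16, 34], n=90
χ² = (18−24.44)²/24.44 + (8−9.78)²/9.78 + (29−20.78)²/20.78 + (22−15.56)²/15.56 + (8−6.22)²/6.22 + (5−13.22)²/13.22 = 13.5667
df = 2

test statistic = 13.567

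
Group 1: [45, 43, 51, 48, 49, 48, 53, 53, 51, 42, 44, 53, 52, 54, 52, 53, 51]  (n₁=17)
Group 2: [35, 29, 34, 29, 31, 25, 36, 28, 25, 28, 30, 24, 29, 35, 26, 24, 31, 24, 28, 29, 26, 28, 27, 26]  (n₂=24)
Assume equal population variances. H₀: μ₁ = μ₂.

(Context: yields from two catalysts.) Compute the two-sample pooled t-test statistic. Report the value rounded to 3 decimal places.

x̄₁=49.529, s₁=3.891, n₁=17
x̄₂=28.625, s₂=3.573, n₂=24
s_p² = [16·3.891² + 23·3.573²]/39 = 13.7400
SE = √(s_p²·(1/17+1/24)) = 1.1750
t = (49.529−28.625)/1.1750 = 17.7903
df = 39

test statistic = 17.790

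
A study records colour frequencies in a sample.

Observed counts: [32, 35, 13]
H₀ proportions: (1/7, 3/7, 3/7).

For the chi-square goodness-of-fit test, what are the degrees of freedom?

df = k − 1 = 3 − 1 = 2

degrees of freedom = 2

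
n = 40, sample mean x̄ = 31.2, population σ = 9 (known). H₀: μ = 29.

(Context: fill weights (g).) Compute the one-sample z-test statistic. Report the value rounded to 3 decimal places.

SE = σ/√n = 9/√40 = 1.4230
z = (x̄−μ₀)/SE = (31.2−29)/1.4230 = 1.5460

test statistic = 1.546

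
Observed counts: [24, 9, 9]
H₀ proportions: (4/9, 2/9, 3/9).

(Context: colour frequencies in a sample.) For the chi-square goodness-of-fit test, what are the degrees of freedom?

degrees of freedom = 2

df = k − 1 = 3 − 1 = 2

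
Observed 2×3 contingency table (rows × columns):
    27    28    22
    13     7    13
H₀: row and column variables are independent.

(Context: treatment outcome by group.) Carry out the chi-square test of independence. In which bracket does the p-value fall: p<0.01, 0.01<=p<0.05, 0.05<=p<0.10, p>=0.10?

p-value bracket: p>=0.10

Row totals [77, 33], col totals [40, 35, 35], n=110
χ² = (27−28.00)²/28.00 + (28−24.50)²/24.50 + (22−24.50)²/24.50 + (13−12.00)²/12.00 + (7−10.50)²/10.50 + (13−10.50)²/10.50 = 2.6361
df = 2
p-value (upper-tail) = 0.26766
→ bracket: p>=0.10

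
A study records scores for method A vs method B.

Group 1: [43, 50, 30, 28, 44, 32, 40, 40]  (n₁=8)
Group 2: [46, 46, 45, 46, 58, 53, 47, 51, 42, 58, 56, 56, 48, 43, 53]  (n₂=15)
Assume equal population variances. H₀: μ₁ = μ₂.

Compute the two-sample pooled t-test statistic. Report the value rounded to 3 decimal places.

test statistic = -4.176

x̄₁=38.375, s₁=7.671, n₁=8
x̄₂=49.867, s₂=5.462, n₂=15
s_p² = [7·7.671² + 14·5.462²]/21 = 39.5052
SE = √(s_p²·(1/8+1/15)) = 2.7517
t = (38.375−49.867)/2.7517 = -4.1762
df = 21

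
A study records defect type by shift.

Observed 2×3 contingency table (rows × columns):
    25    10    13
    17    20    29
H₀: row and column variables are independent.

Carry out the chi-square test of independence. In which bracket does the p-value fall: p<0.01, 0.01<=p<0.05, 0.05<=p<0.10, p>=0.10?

Row totals [48, 66], col totals [42, 30, 42], n=114
χ² = (25−17.68)²/17.68 + (10−12.63)²/12.63 + (13−17.68)²/17.68 + (17−24.32)²/24.32 + (20−17.37)²/17.37 + (29−24.32)²/24.32 = 8.3176
df = 2
p-value (upper-tail) = 0.01563
→ bracket: 0.01<=p<0.05

p-value bracket: 0.01<=p<0.05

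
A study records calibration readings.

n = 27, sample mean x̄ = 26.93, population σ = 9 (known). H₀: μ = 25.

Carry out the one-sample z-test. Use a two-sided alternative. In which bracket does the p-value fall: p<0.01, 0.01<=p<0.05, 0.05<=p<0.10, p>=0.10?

SE = σ/√n = 9/√27 = 1.7321
z = (x̄−μ₀)/SE = (26.93−25)/1.7321 = 1.1143
p-value (two-sided) = 0.26516
→ bracket: p>=0.10

p-value bracket: p>=0.10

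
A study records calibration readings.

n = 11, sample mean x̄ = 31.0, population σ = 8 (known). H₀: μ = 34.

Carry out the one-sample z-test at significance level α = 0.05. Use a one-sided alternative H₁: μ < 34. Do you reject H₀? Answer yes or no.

reject H₀: no

SE = σ/√n = 8/√11 = 2.4121
z = (x̄−μ₀)/SE = (31.0−34)/2.4121 = -1.2437
p-value (one-sided, H₁ less) = 0.10680
At α=0.05: p ≥ α → fail to reject H₀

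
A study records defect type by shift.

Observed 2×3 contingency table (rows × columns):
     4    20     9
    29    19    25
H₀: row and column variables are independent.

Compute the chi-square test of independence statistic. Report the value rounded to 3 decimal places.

test statistic = 13.293

Row totals [33, 73], col totals [33, 39, 34], n=106
χ² = (4−10.27)²/10.27 + (20−12.14)²/12.14 + (9−10.58)²/10.58 + (29−22.73)²/22.73 + (19−26.86)²/26.86 + (25−23.42)²/23.42 = 13.2930
df = 2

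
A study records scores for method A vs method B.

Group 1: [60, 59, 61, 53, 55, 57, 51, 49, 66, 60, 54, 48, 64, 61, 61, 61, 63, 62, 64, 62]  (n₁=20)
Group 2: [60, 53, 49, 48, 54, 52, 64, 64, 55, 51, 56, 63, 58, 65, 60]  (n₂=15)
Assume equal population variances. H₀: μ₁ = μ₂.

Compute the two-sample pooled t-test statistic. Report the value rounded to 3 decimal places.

x̄₁=58.550, s₁=5.196, n₁=20
x̄₂=56.800, s₂=5.685, n₂=15
s_p² = [19·5.196² + 14·5.685²]/33 = 29.2530
SE = √(s_p²·(1/20+1/15)) = 1.8474
t = (58.550−56.800)/1.8474 = 0.9473
df = 33

test statistic = 0.947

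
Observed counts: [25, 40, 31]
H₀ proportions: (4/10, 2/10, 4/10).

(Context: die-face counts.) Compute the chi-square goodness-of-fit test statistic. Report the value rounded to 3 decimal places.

test statistic = 28.635

n = 96; E_i = n·p_i = [38.40, 19.20, 38.40]
χ² = (25−38.40)²/38.40 + (40−19.20)²/19.20 + (31−38.40)²/38.40 = 28.6354
df = 2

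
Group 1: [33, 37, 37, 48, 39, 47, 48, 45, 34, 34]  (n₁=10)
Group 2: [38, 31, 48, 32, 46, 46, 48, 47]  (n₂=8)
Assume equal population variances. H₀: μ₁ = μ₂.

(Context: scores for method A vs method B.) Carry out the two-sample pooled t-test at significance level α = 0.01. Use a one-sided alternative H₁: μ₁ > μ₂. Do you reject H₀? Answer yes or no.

x̄₁=40.200, s₁=6.161, n₁=10
x̄₂=42.000, s₂=7.231, n₂=8
s_p² = [9·6.161² + 7·7.231²]/16 = 44.2250
SE = √(s_p²·(1/10+1/8)) = 3.1545
t = (40.200−42.000)/3.1545 = -0.5706
df = 16
p-value (one-sided, H₁ greater) = 0.71191
At α=0.01: p ≥ α → fail to reject H₀

reject H₀: no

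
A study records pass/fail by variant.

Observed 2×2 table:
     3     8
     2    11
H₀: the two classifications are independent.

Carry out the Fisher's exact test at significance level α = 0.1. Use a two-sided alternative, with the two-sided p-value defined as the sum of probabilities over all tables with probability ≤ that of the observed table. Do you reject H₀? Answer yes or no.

reject H₀: no

Margins: r₁=11, r₂=13, c₁=5, c₂=19, n=24
p_obs = C(11,3)·C(13,2)/C(24,5); sum pmf over tables with pmf ≤ p_obs
p-value (two-sided) = 0.62992
At α=0.1: p ≥ α → fail to reject H₀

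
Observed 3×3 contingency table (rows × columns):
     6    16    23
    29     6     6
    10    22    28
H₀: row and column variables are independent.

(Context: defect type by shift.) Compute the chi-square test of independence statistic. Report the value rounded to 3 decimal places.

test statistic = 42.939

Row totals [45, 41, 60], col totals [45, 44, 57], n=146
χ² = (6−13.87)²/13.87 + (16−13.56)²/13.56 + (23−17.57)²/17.57 + (29−12.64)²/12.64 + (6−12.36)²/12.36 + (6−16.01)²/16.01 + (10−18.49)²/18.49 + (22−18.08)²/18.08 + (28−23.42)²/23.42 = 42.9394
df = 4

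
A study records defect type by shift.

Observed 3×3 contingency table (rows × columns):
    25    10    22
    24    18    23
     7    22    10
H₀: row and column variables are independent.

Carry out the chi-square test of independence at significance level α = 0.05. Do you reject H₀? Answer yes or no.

reject H₀: yes

Row totals [57, 65, 39], col totals [56, 50, 55], n=161
χ² = (25−19.83)²/19.83 + (10−17.70)²/17.70 + (22−19.47)²/19.47 + (24−22.61)²/22.61 + (18−20.19)²/20.19 + (23−22.20)²/22.20 + (7−13.57)²/13.57 + (22−12.11)²/12.11 + (10−13.32)²/13.32 = 17.4593
df = 4
p-value (upper-tail) = 0.00157
At α=0.05: p < α → reject H₀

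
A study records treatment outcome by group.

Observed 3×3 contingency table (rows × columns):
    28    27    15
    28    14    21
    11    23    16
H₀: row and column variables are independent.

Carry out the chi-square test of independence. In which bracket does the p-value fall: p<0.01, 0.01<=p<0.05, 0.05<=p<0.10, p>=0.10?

Row totals [70, 63, 50], col totals [67, 64, 52], n=183
χ² = (28−25.63)²/25.63 + (27−24.48)²/24.48 + (15−19.89)²/19.89 + (28−23.07)²/23.07 + (14−22.03)²/22.03 + (21−17.90)²/17.90 + (11−18.31)²/18.31 + (23−17.49)²/17.49 + (16−14.21)²/14.21 = 11.0822
df = 4
p-value (upper-tail) = 0.02566
→ bracket: 0.01<=p<0.05

p-value bracket: 0.01<=p<0.05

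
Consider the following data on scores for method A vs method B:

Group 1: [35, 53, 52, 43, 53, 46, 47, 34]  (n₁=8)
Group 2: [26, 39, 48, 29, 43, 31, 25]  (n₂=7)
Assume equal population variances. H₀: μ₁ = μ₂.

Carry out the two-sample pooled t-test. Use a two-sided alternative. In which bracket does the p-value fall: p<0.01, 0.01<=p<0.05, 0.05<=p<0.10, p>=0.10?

p-value bracket: 0.01<=p<0.05

x̄₁=45.375, s₁=7.615, n₁=8
x̄₂=34.429, s₂=8.942, n₂=7
s_p² = [7·7.615² + 6·8.942²]/13 = 68.1223
SE = √(s_p²·(1/8+1/7)) = 4.2717
t = (45.375−34.429)/4.2717 = 2.5626
df = 13
p-value (two-sided) = 0.02362
→ bracket: 0.01<=p<0.05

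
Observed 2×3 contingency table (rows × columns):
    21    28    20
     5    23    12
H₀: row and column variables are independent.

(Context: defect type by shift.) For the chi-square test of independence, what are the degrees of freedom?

degrees of freedom = 2

df = (r−1)(c−1) = (2−1)·(3−1) = 2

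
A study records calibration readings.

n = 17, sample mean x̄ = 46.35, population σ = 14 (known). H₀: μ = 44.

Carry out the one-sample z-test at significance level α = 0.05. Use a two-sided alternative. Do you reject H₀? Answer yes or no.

SE = σ/√n = 14/√17 = 3.3955
z = (x̄−μ₀)/SE = (46.35−44)/3.3955 = 0.6921
p-value (two-sided) = 0.48888
At α=0.05: p ≥ α → fail to reject H₀

reject H₀: no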